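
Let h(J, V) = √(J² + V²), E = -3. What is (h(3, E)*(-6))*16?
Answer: -288*√2 ≈ -407.29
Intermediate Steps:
(h(3, E)*(-6))*16 = (√(3² + (-3)²)*(-6))*16 = (√(9 + 9)*(-6))*16 = (√18*(-6))*16 = ((3*√2)*(-6))*16 = -18*√2*16 = -288*√2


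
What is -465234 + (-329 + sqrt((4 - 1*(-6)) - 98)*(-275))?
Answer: -465563 - 550*I*sqrt(22) ≈ -4.6556e+5 - 2579.7*I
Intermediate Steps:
-465234 + (-329 + sqrt((4 - 1*(-6)) - 98)*(-275)) = -465234 + (-329 + sqrt((4 + 6) - 98)*(-275)) = -465234 + (-329 + sqrt(10 - 98)*(-275)) = -465234 + (-329 + sqrt(-88)*(-275)) = -465234 + (-329 + (2*I*sqrt(22))*(-275)) = -465234 + (-329 - 550*I*sqrt(22)) = -465563 - 550*I*sqrt(22)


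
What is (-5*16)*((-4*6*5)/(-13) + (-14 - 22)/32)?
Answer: -8430/13 ≈ -648.46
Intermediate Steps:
(-5*16)*((-4*6*5)/(-13) + (-14 - 22)/32) = -80*(-24*5*(-1/13) - 36*1/32) = -80*(-120*(-1/13) - 9/8) = -80*(120/13 - 9/8) = -80*843/104 = -8430/13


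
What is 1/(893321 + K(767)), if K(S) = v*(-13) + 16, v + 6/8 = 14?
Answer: 4/3572659 ≈ 1.1196e-6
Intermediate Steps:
v = 53/4 (v = -¾ + 14 = 53/4 ≈ 13.250)
K(S) = -625/4 (K(S) = (53/4)*(-13) + 16 = -689/4 + 16 = -625/4)
1/(893321 + K(767)) = 1/(893321 - 625/4) = 1/(3572659/4) = 4/3572659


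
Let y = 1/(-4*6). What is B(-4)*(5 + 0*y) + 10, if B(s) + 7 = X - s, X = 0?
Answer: -5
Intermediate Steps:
y = -1/24 (y = 1/(-24) = -1/24 ≈ -0.041667)
B(s) = -7 - s (B(s) = -7 + (0 - s) = -7 - s)
B(-4)*(5 + 0*y) + 10 = (-7 - 1*(-4))*(5 + 0*(-1/24)) + 10 = (-7 + 4)*(5 + 0) + 10 = -3*5 + 10 = -15 + 10 = -5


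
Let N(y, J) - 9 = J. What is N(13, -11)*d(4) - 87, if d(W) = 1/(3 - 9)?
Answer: -260/3 ≈ -86.667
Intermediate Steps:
N(y, J) = 9 + J
d(W) = -1/6 (d(W) = 1/(-6) = -1/6)
N(13, -11)*d(4) - 87 = (9 - 11)*(-1/6) - 87 = -2*(-1/6) - 87 = 1/3 - 87 = -260/3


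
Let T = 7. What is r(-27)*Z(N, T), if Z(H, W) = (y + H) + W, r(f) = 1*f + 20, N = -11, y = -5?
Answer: 63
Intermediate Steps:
r(f) = 20 + f (r(f) = f + 20 = 20 + f)
Z(H, W) = -5 + H + W (Z(H, W) = (-5 + H) + W = -5 + H + W)
r(-27)*Z(N, T) = (20 - 27)*(-5 - 11 + 7) = -7*(-9) = 63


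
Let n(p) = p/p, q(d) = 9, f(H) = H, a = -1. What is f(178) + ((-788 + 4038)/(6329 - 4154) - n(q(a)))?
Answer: 15529/87 ≈ 178.49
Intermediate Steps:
n(p) = 1
f(178) + ((-788 + 4038)/(6329 - 4154) - n(q(a))) = 178 + ((-788 + 4038)/(6329 - 4154) - 1*1) = 178 + (3250/2175 - 1) = 178 + (3250*(1/2175) - 1) = 178 + (130/87 - 1) = 178 + 43/87 = 15529/87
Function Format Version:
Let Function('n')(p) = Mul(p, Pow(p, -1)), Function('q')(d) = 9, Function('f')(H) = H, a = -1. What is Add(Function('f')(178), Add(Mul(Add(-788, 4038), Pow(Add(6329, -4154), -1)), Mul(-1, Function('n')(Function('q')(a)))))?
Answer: Rational(15529, 87) ≈ 178.49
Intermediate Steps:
Function('n')(p) = 1
Add(Function('f')(178), Add(Mul(Add(-788, 4038), Pow(Add(6329, -4154), -1)), Mul(-1, Function('n')(Function('q')(a))))) = Add(178, Add(Mul(Add(-788, 4038), Pow(Add(6329, -4154), -1)), Mul(-1, 1))) = Add(178, Add(Mul(3250, Pow(2175, -1)), -1)) = Add(178, Add(Mul(3250, Rational(1, 2175)), -1)) = Add(178, Add(Rational(130, 87), -1)) = Add(178, Rational(43, 87)) = Rational(15529, 87)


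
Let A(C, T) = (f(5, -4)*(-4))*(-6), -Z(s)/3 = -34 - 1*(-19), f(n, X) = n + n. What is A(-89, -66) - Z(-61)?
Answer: 195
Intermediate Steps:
f(n, X) = 2*n
Z(s) = 45 (Z(s) = -3*(-34 - 1*(-19)) = -3*(-34 + 19) = -3*(-15) = 45)
A(C, T) = 240 (A(C, T) = ((2*5)*(-4))*(-6) = (10*(-4))*(-6) = -40*(-6) = 240)
A(-89, -66) - Z(-61) = 240 - 1*45 = 240 - 45 = 195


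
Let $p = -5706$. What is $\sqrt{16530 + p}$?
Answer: $2 \sqrt{2706} \approx 104.04$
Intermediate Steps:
$\sqrt{16530 + p} = \sqrt{16530 - 5706} = \sqrt{10824} = 2 \sqrt{2706}$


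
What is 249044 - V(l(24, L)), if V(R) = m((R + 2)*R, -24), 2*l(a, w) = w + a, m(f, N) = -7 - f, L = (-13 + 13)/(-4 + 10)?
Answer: 249219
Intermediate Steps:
L = 0 (L = 0/6 = 0*(1/6) = 0)
l(a, w) = a/2 + w/2 (l(a, w) = (w + a)/2 = (a + w)/2 = a/2 + w/2)
V(R) = -7 - R*(2 + R) (V(R) = -7 - (R + 2)*R = -7 - (2 + R)*R = -7 - R*(2 + R))
249044 - V(l(24, L)) = 249044 - (-7 - ((1/2)*24 + (1/2)*0)*(2 + ((1/2)*24 + (1/2)*0))) = 249044 - (-7 - (12 + 0)*(2 + (12 + 0))) = 249044 - (-7 - 1*12*(2 + 12)) = 249044 - (-7 - 1*12*14) = 249044 - (-7 - 168) = 249044 - 1*(-175) = 249044 + 175 = 249219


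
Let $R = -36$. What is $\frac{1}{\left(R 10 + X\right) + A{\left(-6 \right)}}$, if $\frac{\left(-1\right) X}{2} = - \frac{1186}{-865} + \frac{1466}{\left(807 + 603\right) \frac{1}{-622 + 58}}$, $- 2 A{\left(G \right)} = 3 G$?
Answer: $\frac{173}{141697} \approx 0.0012209$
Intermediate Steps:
$A{\left(G \right)} = - \frac{3 G}{2}$
$X = \frac{202420}{173}$ ($X = - 2 \left(- \frac{1186}{-865} + \frac{1466}{\left(807 + 603\right) \frac{1}{-622 + 58}}\right) = - 2 \left(\left(-1186\right) \left(- \frac{1}{865}\right) + \frac{1466}{1410 \frac{1}{-564}}\right) = - 2 \left(\frac{1186}{865} + \frac{1466}{1410 \left(- \frac{1}{564}\right)}\right) = - 2 \left(\frac{1186}{865} + \frac{1466}{- \frac{5}{2}}\right) = - 2 \left(\frac{1186}{865} + 1466 \left(- \frac{2}{5}\right)\right) = - 2 \left(\frac{1186}{865} - \frac{2932}{5}\right) = \left(-2\right) \left(- \frac{101210}{173}\right) = \frac{202420}{173} \approx 1170.1$)
$\frac{1}{\left(R 10 + X\right) + A{\left(-6 \right)}} = \frac{1}{\left(\left(-36\right) 10 + \frac{202420}{173}\right) - -9} = \frac{1}{\left(-360 + \frac{202420}{173}\right) + 9} = \frac{1}{\frac{140140}{173} + 9} = \frac{1}{\frac{141697}{173}} = \frac{173}{141697}$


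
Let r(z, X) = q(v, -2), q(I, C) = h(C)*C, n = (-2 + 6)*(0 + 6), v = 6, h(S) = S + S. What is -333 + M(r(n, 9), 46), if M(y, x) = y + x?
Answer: -279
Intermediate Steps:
h(S) = 2*S
n = 24 (n = 4*6 = 24)
q(I, C) = 2*C² (q(I, C) = (2*C)*C = 2*C²)
r(z, X) = 8 (r(z, X) = 2*(-2)² = 2*4 = 8)
M(y, x) = x + y
-333 + M(r(n, 9), 46) = -333 + (46 + 8) = -333 + 54 = -279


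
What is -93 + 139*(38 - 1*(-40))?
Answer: 10749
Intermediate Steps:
-93 + 139*(38 - 1*(-40)) = -93 + 139*(38 + 40) = -93 + 139*78 = -93 + 10842 = 10749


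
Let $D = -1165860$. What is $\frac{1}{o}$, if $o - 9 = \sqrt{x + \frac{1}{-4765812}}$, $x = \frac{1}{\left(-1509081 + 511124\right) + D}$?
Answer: $\frac{92811105219636}{835299953906353} - \frac{14 i \sqrt{364595536424059521}}{835299953906353} \approx 0.11111 - 1.012 \cdot 10^{-5} i$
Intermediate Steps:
$x = - \frac{1}{2163817}$ ($x = \frac{1}{\left(-1509081 + 511124\right) - 1165860} = \frac{1}{-997957 - 1165860} = \frac{1}{-2163817} = - \frac{1}{2163817} \approx -4.6215 \cdot 10^{-7}$)
$o = 9 + \frac{7 i \sqrt{364595536424059521}}{5156172512202}$ ($o = 9 + \sqrt{- \frac{1}{2163817} + \frac{1}{-4765812}} = 9 + \sqrt{- \frac{1}{2163817} - \frac{1}{4765812}} = 9 + \sqrt{- \frac{6929629}{10312345024404}} = 9 + \frac{7 i \sqrt{364595536424059521}}{5156172512202} \approx 9.0 + 0.00081974 i$)
$\frac{1}{o} = \frac{1}{9 + \frac{7 i \sqrt{364595536424059521}}{5156172512202}}$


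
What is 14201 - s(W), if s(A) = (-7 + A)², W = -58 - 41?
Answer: 2965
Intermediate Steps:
W = -99
14201 - s(W) = 14201 - (-7 - 99)² = 14201 - 1*(-106)² = 14201 - 1*11236 = 14201 - 11236 = 2965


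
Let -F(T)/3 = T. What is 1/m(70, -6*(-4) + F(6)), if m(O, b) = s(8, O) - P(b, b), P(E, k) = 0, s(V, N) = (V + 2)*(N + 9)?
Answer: 1/790 ≈ 0.0012658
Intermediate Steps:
s(V, N) = (2 + V)*(9 + N)
F(T) = -3*T
m(O, b) = 90 + 10*O (m(O, b) = (18 + 2*O + 9*8 + O*8) - 1*0 = (18 + 2*O + 72 + 8*O) + 0 = (90 + 10*O) + 0 = 90 + 10*O)
1/m(70, -6*(-4) + F(6)) = 1/(90 + 10*70) = 1/(90 + 700) = 1/790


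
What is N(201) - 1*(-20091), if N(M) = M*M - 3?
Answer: 60489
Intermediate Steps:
N(M) = -3 + M**2 (N(M) = M**2 - 3 = -3 + M**2)
N(201) - 1*(-20091) = (-3 + 201**2) - 1*(-20091) = (-3 + 40401) + 20091 = 40398 + 20091 = 60489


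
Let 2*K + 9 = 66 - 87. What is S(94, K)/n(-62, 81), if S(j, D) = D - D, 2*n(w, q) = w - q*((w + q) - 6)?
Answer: 0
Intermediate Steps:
K = -15 (K = -9/2 + (66 - 87)/2 = -9/2 + (½)*(-21) = -9/2 - 21/2 = -15)
n(w, q) = w/2 - q*(-6 + q + w)/2 (n(w, q) = (w - q*((w + q) - 6))/2 = (w - q*((q + w) - 6))/2 = (w - q*(-6 + q + w))/2 = w/2 - q*(-6 + q + w)/2)
S(j, D) = 0
S(94, K)/n(-62, 81) = 0/((½)*(-62) + 3*81 - ½*81² - ½*81*(-62)) = 0/(-31 + 243 - ½*6561 + 2511) = 0/(-31 + 243 - 6561/2 + 2511) = 0/(-1115/2) = 0*(-2/1115) = 0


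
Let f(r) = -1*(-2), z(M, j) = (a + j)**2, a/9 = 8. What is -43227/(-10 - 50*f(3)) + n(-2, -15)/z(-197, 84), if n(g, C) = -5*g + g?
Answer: 32874161/83655 ≈ 392.97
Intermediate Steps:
a = 72 (a = 9*8 = 72)
n(g, C) = -4*g
z(M, j) = (72 + j)**2
f(r) = 2
-43227/(-10 - 50*f(3)) + n(-2, -15)/z(-197, 84) = -43227/(-10 - 50*2) + (-4*(-2))/((72 + 84)**2) = -43227/(-10 - 100) + 8/(156**2) = -43227/(-110) + 8/24336 = -43227*(-1/110) + 8*(1/24336) = 43227/110 + 1/3042 = 32874161/83655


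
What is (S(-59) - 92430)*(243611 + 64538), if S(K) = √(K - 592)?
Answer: -28482212070 + 308149*I*√651 ≈ -2.8482e+10 + 7.8623e+6*I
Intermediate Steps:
S(K) = √(-592 + K)
(S(-59) - 92430)*(243611 + 64538) = (√(-592 - 59) - 92430)*(243611 + 64538) = (√(-651) - 92430)*308149 = (I*√651 - 92430)*308149 = (-92430 + I*√651)*308149 = -28482212070 + 308149*I*√651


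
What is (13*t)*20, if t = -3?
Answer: -780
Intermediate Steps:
(13*t)*20 = (13*(-3))*20 = -39*20 = -780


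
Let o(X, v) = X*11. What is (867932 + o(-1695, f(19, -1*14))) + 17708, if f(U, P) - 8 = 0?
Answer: 866995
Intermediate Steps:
f(U, P) = 8 (f(U, P) = 8 + 0 = 8)
o(X, v) = 11*X
(867932 + o(-1695, f(19, -1*14))) + 17708 = (867932 + 11*(-1695)) + 17708 = (867932 - 18645) + 17708 = 849287 + 17708 = 866995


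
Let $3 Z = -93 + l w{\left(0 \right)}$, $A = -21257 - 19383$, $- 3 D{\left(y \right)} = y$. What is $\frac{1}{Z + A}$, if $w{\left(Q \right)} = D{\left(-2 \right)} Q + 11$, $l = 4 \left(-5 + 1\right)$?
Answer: $- \frac{3}{122189} \approx -2.4552 \cdot 10^{-5}$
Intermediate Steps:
$D{\left(y \right)} = - \frac{y}{3}$
$A = -40640$ ($A = -21257 - 19383 = -40640$)
$l = -16$ ($l = 4 \left(-4\right) = -16$)
$w{\left(Q \right)} = 11 + \frac{2 Q}{3}$ ($w{\left(Q \right)} = \left(- \frac{1}{3}\right) \left(-2\right) Q + 11 = \frac{2 Q}{3} + 11 = 11 + \frac{2 Q}{3}$)
$Z = - \frac{269}{3}$ ($Z = \frac{-93 - 16 \left(11 + \frac{2}{3} \cdot 0\right)}{3} = \frac{-93 - 16 \left(11 + 0\right)}{3} = \frac{-93 - 176}{3} = \frac{1}{3} \left(-269\right) = - \frac{269}{3} \approx -89.667$)
$\frac{1}{Z + A} = \frac{1}{- \frac{269}{3} - 40640} = \frac{1}{- \frac{122189}{3}} = - \frac{3}{122189}$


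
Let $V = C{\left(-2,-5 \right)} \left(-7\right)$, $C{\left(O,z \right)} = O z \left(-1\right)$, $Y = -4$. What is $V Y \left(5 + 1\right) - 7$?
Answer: $-1687$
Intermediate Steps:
$C{\left(O,z \right)} = - O z$
$V = 70$ ($V = \left(-1\right) \left(-2\right) \left(-5\right) \left(-7\right) = \left(-10\right) \left(-7\right) = 70$)
$V Y \left(5 + 1\right) - 7 = 70 \left(- 4 \left(5 + 1\right)\right) - 7 = 70 \left(\left(-4\right) 6\right) - 7 = 70 \left(-24\right) - 7 = -1680 - 7 = -1687$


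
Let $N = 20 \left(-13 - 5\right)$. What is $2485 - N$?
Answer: $2845$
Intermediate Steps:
$N = -360$ ($N = 20 \left(-18\right) = -360$)
$2485 - N = 2485 - -360 = 2485 + 360 = 2845$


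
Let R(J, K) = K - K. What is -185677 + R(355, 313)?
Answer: -185677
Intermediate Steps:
R(J, K) = 0
-185677 + R(355, 313) = -185677 + 0 = -185677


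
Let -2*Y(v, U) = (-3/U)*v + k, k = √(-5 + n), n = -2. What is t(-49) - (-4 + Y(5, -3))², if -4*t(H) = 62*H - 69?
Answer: 2945/4 - 13*I*√7/2 ≈ 736.25 - 17.197*I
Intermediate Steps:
k = I*√7 (k = √(-5 - 2) = √(-7) = I*√7 ≈ 2.6458*I)
t(H) = 69/4 - 31*H/2 (t(H) = -(62*H - 69)/4 = -(-69 + 62*H)/4 = 69/4 - 31*H/2)
Y(v, U) = -I*√7/2 + 3*v/(2*U) (Y(v, U) = -((-3/U)*v + I*√7)/2 = -(-3*v/U + I*√7)/2 = -(I*√7 - 3*v/U)/2 = -I*√7/2 + 3*v/(2*U))
t(-49) - (-4 + Y(5, -3))² = (69/4 - 31/2*(-49)) - (-4 + (½)*(3*5 - 1*I*(-3)*√7)/(-3))² = (69/4 + 1519/2) - (-4 + (½)*(-⅓)*(15 + 3*I*√7))² = 3107/4 - (-4 + (-5/2 - I*√7/2))² = 3107/4 - (-13/2 - I*√7/2)²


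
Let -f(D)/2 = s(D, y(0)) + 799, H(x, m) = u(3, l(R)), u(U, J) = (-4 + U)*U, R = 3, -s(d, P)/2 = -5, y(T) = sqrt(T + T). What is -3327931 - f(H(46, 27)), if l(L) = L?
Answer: -3326313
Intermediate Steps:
y(T) = sqrt(2)*sqrt(T) (y(T) = sqrt(2*T) = sqrt(2)*sqrt(T))
s(d, P) = 10 (s(d, P) = -2*(-5) = 10)
u(U, J) = U*(-4 + U)
H(x, m) = -3 (H(x, m) = 3*(-4 + 3) = 3*(-1) = -3)
f(D) = -1618 (f(D) = -2*(10 + 799) = -2*809 = -1618)
-3327931 - f(H(46, 27)) = -3327931 - 1*(-1618) = -3327931 + 1618 = -3326313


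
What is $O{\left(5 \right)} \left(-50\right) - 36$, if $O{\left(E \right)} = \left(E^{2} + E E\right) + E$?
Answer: $-2786$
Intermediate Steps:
$O{\left(E \right)} = E + 2 E^{2}$ ($O{\left(E \right)} = \left(E^{2} + E^{2}\right) + E = 2 E^{2} + E = E + 2 E^{2}$)
$O{\left(5 \right)} \left(-50\right) - 36 = 5 \left(1 + 2 \cdot 5\right) \left(-50\right) - 36 = 5 \left(1 + 10\right) \left(-50\right) - 36 = 5 \cdot 11 \left(-50\right) - 36 = 55 \left(-50\right) - 36 = -2750 - 36 = -2786$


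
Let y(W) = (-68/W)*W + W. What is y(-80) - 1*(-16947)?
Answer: 16799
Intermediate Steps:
y(W) = -68 + W
y(-80) - 1*(-16947) = (-68 - 80) - 1*(-16947) = -148 + 16947 = 16799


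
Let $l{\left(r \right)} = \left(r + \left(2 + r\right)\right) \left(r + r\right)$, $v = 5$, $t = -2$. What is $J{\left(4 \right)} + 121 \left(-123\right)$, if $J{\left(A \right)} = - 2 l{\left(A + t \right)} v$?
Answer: $-15123$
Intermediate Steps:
$l{\left(r \right)} = 2 r \left(2 + 2 r\right)$ ($l{\left(r \right)} = \left(2 + 2 r\right) 2 r = 2 r \left(2 + 2 r\right)$)
$J{\left(A \right)} = - 40 \left(-1 + A\right) \left(-2 + A\right)$ ($J{\left(A \right)} = - 2 \cdot 4 \left(A - 2\right) \left(1 + \left(A - 2\right)\right) 5 = - 2 \cdot 4 \left(-2 + A\right) \left(1 + \left(-2 + A\right)\right) 5 = - 2 \cdot 4 \left(-2 + A\right) \left(-1 + A\right) 5 = - 2 \cdot 4 \left(-1 + A\right) \left(-2 + A\right) 5 = - 8 \left(-1 + A\right) \left(-2 + A\right) 5 = - 40 \left(-1 + A\right) \left(-2 + A\right)$)
$J{\left(4 \right)} + 121 \left(-123\right) = - 40 \left(-1 + 4\right) \left(-2 + 4\right) + 121 \left(-123\right) = \left(-40\right) 3 \cdot 2 - 14883 = -240 - 14883 = -15123$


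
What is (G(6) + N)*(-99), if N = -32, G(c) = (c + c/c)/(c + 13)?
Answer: 59499/19 ≈ 3131.5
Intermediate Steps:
G(c) = (1 + c)/(13 + c) (G(c) = (c + 1)/(13 + c) = (1 + c)/(13 + c))
(G(6) + N)*(-99) = ((1 + 6)/(13 + 6) - 32)*(-99) = (7/19 - 32)*(-99) = -601/19*(-99) = 59499/19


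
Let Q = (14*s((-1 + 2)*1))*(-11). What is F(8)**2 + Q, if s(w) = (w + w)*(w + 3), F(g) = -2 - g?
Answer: -1132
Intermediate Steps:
s(w) = 2*w*(3 + w) (s(w) = (2*w)*(3 + w) = 2*w*(3 + w))
Q = -1232 (Q = (14*(2*((-1 + 2)*1)*(3 + (-1 + 2)*1)))*(-11) = (14*(2*(1*1)*(3 + 1*1)))*(-11) = (14*(2*1*(3 + 1)))*(-11) = (14*(2*1*4))*(-11) = (14*8)*(-11) = 112*(-11) = -1232)
F(8)**2 + Q = (-2 - 1*8)**2 - 1232 = (-2 - 8)**2 - 1232 = (-10)**2 - 1232 = 100 - 1232 = -1132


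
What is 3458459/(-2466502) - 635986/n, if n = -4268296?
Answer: -3298266493723/2631940155148 ≈ -1.2532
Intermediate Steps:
3458459/(-2466502) - 635986/n = 3458459/(-2466502) - 635986/(-4268296) = 3458459*(-1/2466502) - 635986*(-1/4268296) = -3458459/2466502 + 317993/2134148 = -3298266493723/2631940155148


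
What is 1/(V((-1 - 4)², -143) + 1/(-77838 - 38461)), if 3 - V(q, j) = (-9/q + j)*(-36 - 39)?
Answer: -116299/1250097952 ≈ -9.3032e-5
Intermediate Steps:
V(q, j) = 3 - 675/q + 75*j (V(q, j) = 3 - (-9/q + j)*(-36 - 39) = 3 - (j - 9/q)*(-75) = 3 - (-75*j + 675/q) = 3 + (-675/q + 75*j) = 3 - 675/q + 75*j)
1/(V((-1 - 4)², -143) + 1/(-77838 - 38461)) = 1/((3 - 675/(-1 - 4)² + 75*(-143)) + 1/(-77838 - 38461)) = 1/((3 - 675/((-5)²) - 10725) + 1/(-116299)) = 1/((3 - 675/25 - 10725) - 1/116299) = 1/((3 - 675*1/25 - 10725) - 1/116299) = 1/((3 - 27 - 10725) - 1/116299) = 1/(-10749 - 1/116299) = 1/(-1250097952/116299) = -116299/1250097952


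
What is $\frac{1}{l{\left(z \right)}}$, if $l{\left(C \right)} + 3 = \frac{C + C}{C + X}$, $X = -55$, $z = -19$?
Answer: $- \frac{37}{92} \approx -0.40217$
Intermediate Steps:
$l{\left(C \right)} = -3 + \frac{2 C}{-55 + C}$ ($l{\left(C \right)} = -3 + \frac{C + C}{C - 55} = -3 + \frac{2 C}{-55 + C}$)
$\frac{1}{l{\left(z \right)}} = \frac{1}{\frac{1}{-55 - 19} \left(165 - -19\right)} = \frac{1}{\frac{1}{-74} \left(165 + 19\right)} = \frac{1}{\left(- \frac{1}{74}\right) 184} = \frac{1}{- \frac{92}{37}} = - \frac{37}{92}$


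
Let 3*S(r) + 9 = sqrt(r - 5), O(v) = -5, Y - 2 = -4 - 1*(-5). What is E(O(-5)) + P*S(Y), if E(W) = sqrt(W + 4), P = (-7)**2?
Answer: -147 + I + 49*I*sqrt(2)/3 ≈ -147.0 + 24.099*I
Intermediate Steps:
P = 49
Y = 3 (Y = 2 + (-4 - 1*(-5)) = 2 + (-4 + 5) = 2 + 1 = 3)
S(r) = -3 + sqrt(-5 + r)/3 (S(r) = -3 + sqrt(r - 5)/3 = -3 + sqrt(-5 + r)/3)
E(W) = sqrt(4 + W)
E(O(-5)) + P*S(Y) = sqrt(4 - 5) + 49*(-3 + sqrt(-5 + 3)/3) = sqrt(-1) + 49*(-3 + sqrt(-2)/3) = I + 49*(-3 + (I*sqrt(2))/3) = I + 49*(-3 + I*sqrt(2)/3) = I + (-147 + 49*I*sqrt(2)/3) = -147 + I + 49*I*sqrt(2)/3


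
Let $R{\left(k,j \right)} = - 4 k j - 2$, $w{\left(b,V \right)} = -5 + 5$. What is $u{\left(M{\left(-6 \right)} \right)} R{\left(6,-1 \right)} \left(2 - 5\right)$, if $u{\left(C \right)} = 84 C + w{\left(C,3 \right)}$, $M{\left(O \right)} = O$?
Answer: $33264$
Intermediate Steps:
$w{\left(b,V \right)} = 0$
$u{\left(C \right)} = 84 C$ ($u{\left(C \right)} = 84 C + 0 = 84 C$)
$R{\left(k,j \right)} = -2 - 4 j k$ ($R{\left(k,j \right)} = - 4 j k - 2 = -2 - 4 j k$)
$u{\left(M{\left(-6 \right)} \right)} R{\left(6,-1 \right)} \left(2 - 5\right) = 84 \left(-6\right) \left(-2 - \left(-4\right) 6\right) \left(2 - 5\right) = - 504 \left(-2 + 24\right) \left(-3\right) = - 504 \cdot 22 \left(-3\right) = \left(-504\right) \left(-66\right) = 33264$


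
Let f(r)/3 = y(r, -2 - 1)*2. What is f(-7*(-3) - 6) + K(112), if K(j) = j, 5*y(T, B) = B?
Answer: 542/5 ≈ 108.40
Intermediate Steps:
y(T, B) = B/5
f(r) = -18/5 (f(r) = 3*(((-2 - 1)/5)*2) = 3*(((⅕)*(-3))*2) = 3*(-⅗*2) = 3*(-6/5) = -18/5)
f(-7*(-3) - 6) + K(112) = -18/5 + 112 = 542/5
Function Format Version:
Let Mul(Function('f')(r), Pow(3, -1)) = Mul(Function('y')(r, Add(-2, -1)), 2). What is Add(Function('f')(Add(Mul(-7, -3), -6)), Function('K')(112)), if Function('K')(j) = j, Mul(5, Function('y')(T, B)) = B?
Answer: Rational(542, 5) ≈ 108.40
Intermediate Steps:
Function('y')(T, B) = Mul(Rational(1, 5), B)
Function('f')(r) = Rational(-18, 5) (Function('f')(r) = Mul(3, Mul(Mul(Rational(1, 5), Add(-2, -1)), 2)) = Mul(3, Mul(Mul(Rational(1, 5), -3), 2)) = Mul(3, Mul(Rational(-3, 5), 2)) = Mul(3, Rational(-6, 5)) = Rational(-18, 5))
Add(Function('f')(Add(Mul(-7, -3), -6)), Function('K')(112)) = Add(Rational(-18, 5), 112) = Rational(542, 5)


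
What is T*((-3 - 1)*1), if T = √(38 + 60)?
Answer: -28*√2 ≈ -39.598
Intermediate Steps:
T = 7*√2 (T = √98 = 7*√2 ≈ 9.8995)
T*((-3 - 1)*1) = (7*√2)*((-3 - 1)*1) = (7*√2)*(-4*1) = (7*√2)*(-4) = -28*√2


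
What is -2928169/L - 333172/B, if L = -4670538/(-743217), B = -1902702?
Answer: -690130362210214985/1481106998946 ≈ -4.6596e+5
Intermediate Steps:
L = 1556846/247739 (L = -4670538*(-1/743217) = 1556846/247739 ≈ 6.2842)
-2928169/L - 333172/B = -2928169/1556846/247739 - 333172/(-1902702) = -2928169*247739/1556846 - 333172*(-1/1902702) = -725421659891/1556846 + 166586/951351 = -690130362210214985/1481106998946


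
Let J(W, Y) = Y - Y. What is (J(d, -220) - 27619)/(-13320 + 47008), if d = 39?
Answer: -27619/33688 ≈ -0.81985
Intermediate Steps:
J(W, Y) = 0
(J(d, -220) - 27619)/(-13320 + 47008) = (0 - 27619)/(-13320 + 47008) = -27619/33688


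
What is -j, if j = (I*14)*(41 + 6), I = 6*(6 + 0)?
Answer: -23688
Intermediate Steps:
I = 36 (I = 6*6 = 36)
j = 23688 (j = (36*14)*(41 + 6) = 504*47 = 23688)
-j = -1*23688 = -23688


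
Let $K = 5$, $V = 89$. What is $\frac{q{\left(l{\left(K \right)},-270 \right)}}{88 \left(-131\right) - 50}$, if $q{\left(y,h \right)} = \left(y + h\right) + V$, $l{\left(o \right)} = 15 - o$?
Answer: $\frac{171}{11578} \approx 0.014769$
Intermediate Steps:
$q{\left(y,h \right)} = 89 + h + y$ ($q{\left(y,h \right)} = \left(y + h\right) + 89 = \left(h + y\right) + 89 = 89 + h + y$)
$\frac{q{\left(l{\left(K \right)},-270 \right)}}{88 \left(-131\right) - 50} = \frac{89 - 270 + \left(15 - 5\right)}{88 \left(-131\right) - 50} = \frac{89 - 270 + \left(15 - 5\right)}{-11528 - 50} = \frac{89 - 270 + 10}{-11578} = \left(-171\right) \left(- \frac{1}{11578}\right) = \frac{171}{11578}$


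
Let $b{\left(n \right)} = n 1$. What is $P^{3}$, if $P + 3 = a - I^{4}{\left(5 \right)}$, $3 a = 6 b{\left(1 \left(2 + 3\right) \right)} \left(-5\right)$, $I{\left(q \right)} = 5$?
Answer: $-311665752$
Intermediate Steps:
$b{\left(n \right)} = n$
$a = -50$ ($a = \frac{6 \cdot 1 \left(2 + 3\right) \left(-5\right)}{3} = \frac{6 \cdot 1 \cdot 5 \left(-5\right)}{3} = \frac{6 \cdot 5 \left(-5\right)}{3} = \frac{30 \left(-5\right)}{3} = \frac{1}{3} \left(-150\right) = -50$)
$P = -678$ ($P = -3 - 675 = -678$)
$P^{3} = \left(-678\right)^{3} = -311665752$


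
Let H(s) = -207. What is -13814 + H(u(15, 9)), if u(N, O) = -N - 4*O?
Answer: -14021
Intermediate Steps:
-13814 + H(u(15, 9)) = -13814 - 207 = -14021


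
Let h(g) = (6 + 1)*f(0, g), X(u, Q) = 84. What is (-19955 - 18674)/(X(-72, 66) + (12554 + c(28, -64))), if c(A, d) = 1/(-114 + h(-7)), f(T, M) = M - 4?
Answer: -7378139/2413857 ≈ -3.0566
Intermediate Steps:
f(T, M) = -4 + M
h(g) = -28 + 7*g (h(g) = (6 + 1)*(-4 + g) = 7*(-4 + g) = -28 + 7*g)
c(A, d) = -1/191 (c(A, d) = 1/(-114 + (-28 + 7*(-7))) = 1/(-114 + (-28 - 49)) = 1/(-114 - 77) = 1/(-191) = -1/191)
(-19955 - 18674)/(X(-72, 66) + (12554 + c(28, -64))) = (-19955 - 18674)/(84 + (12554 - 1/191)) = -38629/(84 + 2397813/191) = -38629/2413857/191 = -38629*191/2413857 = -7378139/2413857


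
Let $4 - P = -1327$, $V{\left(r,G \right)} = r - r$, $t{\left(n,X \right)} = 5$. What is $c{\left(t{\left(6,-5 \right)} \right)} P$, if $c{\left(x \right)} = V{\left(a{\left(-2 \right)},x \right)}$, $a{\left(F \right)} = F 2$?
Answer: $0$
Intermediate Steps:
$a{\left(F \right)} = 2 F$
$V{\left(r,G \right)} = 0$
$P = 1331$ ($P = 4 - -1327 = 4 + 1327 = 1331$)
$c{\left(x \right)} = 0$
$c{\left(t{\left(6,-5 \right)} \right)} P = 0 \cdot 1331 = 0$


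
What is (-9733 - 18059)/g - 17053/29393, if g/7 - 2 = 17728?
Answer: -23280461/28952105 ≈ -0.80410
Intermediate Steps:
g = 124110 (g = 14 + 7*17728 = 14 + 124096 = 124110)
(-9733 - 18059)/g - 17053/29393 = (-9733 - 18059)/124110 - 17053/29393 = -27792*1/124110 - 17053*1/29393 = -1544/6895 - 17053/29393 = -23280461/28952105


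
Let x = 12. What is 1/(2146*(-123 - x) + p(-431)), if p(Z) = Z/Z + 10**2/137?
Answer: -137/39690033 ≈ -3.4517e-6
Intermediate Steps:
p(Z) = 237/137 (p(Z) = 1 + 100*(1/137) = 1 + 100/137 = 237/137)
1/(2146*(-123 - x) + p(-431)) = 1/(2146*(-123 - 1*12) + 237/137) = 1/(2146*(-123 - 12) + 237/137) = 1/(2146*(-135) + 237/137) = 1/(-289710 + 237/137) = 1/(-39690033/137) = -137/39690033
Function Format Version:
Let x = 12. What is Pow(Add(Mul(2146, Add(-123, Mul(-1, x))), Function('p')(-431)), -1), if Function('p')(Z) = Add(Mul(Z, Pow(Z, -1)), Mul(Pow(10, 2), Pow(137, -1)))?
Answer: Rational(-137, 39690033) ≈ -3.4517e-6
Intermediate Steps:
Function('p')(Z) = Rational(237, 137) (Function('p')(Z) = Add(1, Mul(100, Rational(1, 137))) = Add(1, Rational(100, 137)) = Rational(237, 137))
Pow(Add(Mul(2146, Add(-123, Mul(-1, x))), Function('p')(-431)), -1) = Pow(Add(Mul(2146, Add(-123, Mul(-1, 12))), Rational(237, 137)), -1) = Pow(Add(Mul(2146, Add(-123, -12)), Rational(237, 137)), -1) = Pow(Add(Mul(2146, -135), Rational(237, 137)), -1) = Pow(Add(-289710, Rational(237, 137)), -1) = Pow(Rational(-39690033, 137), -1) = Rational(-137, 39690033)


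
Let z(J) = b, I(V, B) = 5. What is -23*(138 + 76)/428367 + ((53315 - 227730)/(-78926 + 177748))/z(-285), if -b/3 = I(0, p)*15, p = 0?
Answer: -2315119573/634981255110 ≈ -0.0036460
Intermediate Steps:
b = -225 (b = -15*15 = -3*75 = -225)
z(J) = -225
-23*(138 + 76)/428367 + ((53315 - 227730)/(-78926 + 177748))/z(-285) = -23*(138 + 76)/428367 + ((53315 - 227730)/(-78926 + 177748))/(-225) = -23*214*(1/428367) - 174415/98822*(-1/225) = -4922*1/428367 - 174415*1/98822*(-1/225) = -4922/428367 - 174415/98822*(-1/225) = -4922/428367 + 34883/4446990 = -2315119573/634981255110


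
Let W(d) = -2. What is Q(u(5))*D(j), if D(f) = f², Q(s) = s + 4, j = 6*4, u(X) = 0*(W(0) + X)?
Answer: 2304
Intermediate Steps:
u(X) = 0 (u(X) = 0*(-2 + X) = 0)
j = 24
Q(s) = 4 + s
Q(u(5))*D(j) = (4 + 0)*24² = 4*576 = 2304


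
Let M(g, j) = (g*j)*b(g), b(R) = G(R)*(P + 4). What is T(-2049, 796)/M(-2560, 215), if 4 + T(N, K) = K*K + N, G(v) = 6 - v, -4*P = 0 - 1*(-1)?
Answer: -210521/1765408000 ≈ -0.00011925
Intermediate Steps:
P = -1/4 (P = -(0 - 1*(-1))/4 = -(0 + 1)/4 = -1/4*1 = -1/4 ≈ -0.25000)
b(R) = 45/2 - 15*R/4 (b(R) = (6 - R)*(-1/4 + 4) = (6 - R)*(15/4) = 45/2 - 15*R/4)
T(N, K) = -4 + N + K**2 (T(N, K) = -4 + (K*K + N) = -4 + (K**2 + N) = -4 + (N + K**2) = -4 + N + K**2)
M(g, j) = g*j*(45/2 - 15*g/4) (M(g, j) = (g*j)*(45/2 - 15*g/4) = g*j*(45/2 - 15*g/4))
T(-2049, 796)/M(-2560, 215) = (-4 - 2049 + 796**2)/(((15/4)*(-2560)*215*(6 - 1*(-2560)))) = (-4 - 2049 + 633616)/(((15/4)*(-2560)*215*(6 + 2560))) = 631563/(((15/4)*(-2560)*215*2566)) = 631563/(-5296224000) = 631563*(-1/5296224000) = -210521/1765408000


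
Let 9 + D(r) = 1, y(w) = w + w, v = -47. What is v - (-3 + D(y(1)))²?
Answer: -168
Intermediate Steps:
y(w) = 2*w
D(r) = -8 (D(r) = -9 + 1 = -8)
v - (-3 + D(y(1)))² = -47 - (-3 - 8)² = -47 - 1*(-11)² = -47 - 1*121 = -47 - 121 = -168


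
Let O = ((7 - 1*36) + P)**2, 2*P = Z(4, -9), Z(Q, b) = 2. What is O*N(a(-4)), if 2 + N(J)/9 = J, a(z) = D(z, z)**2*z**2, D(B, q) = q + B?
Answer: 7211232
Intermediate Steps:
D(B, q) = B + q
P = 1 (P = (1/2)*2 = 1)
a(z) = 4*z**4 (a(z) = (z + z)**2*z**2 = (2*z)**2*z**2 = (4*z**2)*z**2 = 4*z**4)
N(J) = -18 + 9*J
O = 784 (O = ((7 - 1*36) + 1)**2 = ((7 - 36) + 1)**2 = (-29 + 1)**2 = (-28)**2 = 784)
O*N(a(-4)) = 784*(-18 + 9*(4*(-4)**4)) = 784*(-18 + 9*(4*256)) = 784*(-18 + 9*1024) = 784*(-18 + 9216) = 784*9198 = 7211232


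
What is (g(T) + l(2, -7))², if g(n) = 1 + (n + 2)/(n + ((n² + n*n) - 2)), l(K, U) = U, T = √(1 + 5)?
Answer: 75721/2209 - 2200*√6/2209 ≈ 31.839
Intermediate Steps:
T = √6 ≈ 2.4495
g(n) = 1 + (2 + n)/(-2 + n + 2*n²) (g(n) = 1 + (2 + n)/(n + ((n² + n²) - 2)) = 1 + (2 + n)/(n + (2*n² - 2)) = 1 + (2 + n)/(n + (-2 + 2*n²)) = 1 + (2 + n)/(-2 + n + 2*n²))
(g(T) + l(2, -7))² = (2*√6*(1 + √6)/(-2 + √6 + 2*(√6)²) - 7)² = (2*√6*(1 + √6)/(-2 + √6 + 2*6) - 7)² = (2*√6*(1 + √6)/(-2 + √6 + 12) - 7)² = (2*√6*(1 + √6)/(10 + √6) - 7)² = (-7 + 2*√6*(1 + √6)/(10 + √6))²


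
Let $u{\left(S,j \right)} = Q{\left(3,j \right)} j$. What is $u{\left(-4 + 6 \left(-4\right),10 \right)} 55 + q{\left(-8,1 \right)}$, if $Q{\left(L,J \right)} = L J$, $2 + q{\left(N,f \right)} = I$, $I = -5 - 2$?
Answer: $16491$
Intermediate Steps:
$I = -7$ ($I = -5 - 2 = -7$)
$q{\left(N,f \right)} = -9$ ($q{\left(N,f \right)} = -2 - 7 = -9$)
$Q{\left(L,J \right)} = J L$
$u{\left(S,j \right)} = 3 j^{2}$ ($u{\left(S,j \right)} = j 3 j = 3 j j = 3 j^{2}$)
$u{\left(-4 + 6 \left(-4\right),10 \right)} 55 + q{\left(-8,1 \right)} = 3 \cdot 10^{2} \cdot 55 - 9 = 3 \cdot 100 \cdot 55 - 9 = 300 \cdot 55 - 9 = 16500 - 9 = 16491$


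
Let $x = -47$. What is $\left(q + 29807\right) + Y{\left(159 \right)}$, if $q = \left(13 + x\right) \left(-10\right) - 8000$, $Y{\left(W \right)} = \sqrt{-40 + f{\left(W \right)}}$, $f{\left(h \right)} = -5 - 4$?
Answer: $22147 + 7 i \approx 22147.0 + 7.0 i$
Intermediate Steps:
$f{\left(h \right)} = -9$ ($f{\left(h \right)} = -5 - 4 = -9$)
$Y{\left(W \right)} = 7 i$ ($Y{\left(W \right)} = \sqrt{-40 - 9} = \sqrt{-49} = 7 i$)
$q = -7660$ ($q = \left(13 - 47\right) \left(-10\right) - 8000 = \left(-34\right) \left(-10\right) - 8000 = 340 - 8000 = -7660$)
$\left(q + 29807\right) + Y{\left(159 \right)} = \left(-7660 + 29807\right) + 7 i = 22147 + 7 i$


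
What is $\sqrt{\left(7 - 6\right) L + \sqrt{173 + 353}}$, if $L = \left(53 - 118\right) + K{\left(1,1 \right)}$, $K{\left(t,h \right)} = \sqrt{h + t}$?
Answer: $\sqrt{-65 + \sqrt{2} + \sqrt{526}} \approx 6.3758 i$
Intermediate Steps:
$L = -65 + \sqrt{2}$ ($L = \left(53 - 118\right) + \sqrt{1 + 1} = -65 + \sqrt{2} \approx -63.586$)
$\sqrt{\left(7 - 6\right) L + \sqrt{173 + 353}} = \sqrt{\left(7 - 6\right) \left(-65 + \sqrt{2}\right) + \sqrt{173 + 353}} = \sqrt{1 \left(-65 + \sqrt{2}\right) + \sqrt{526}} = \sqrt{\left(-65 + \sqrt{2}\right) + \sqrt{526}} = \sqrt{-65 + \sqrt{2} + \sqrt{526}}$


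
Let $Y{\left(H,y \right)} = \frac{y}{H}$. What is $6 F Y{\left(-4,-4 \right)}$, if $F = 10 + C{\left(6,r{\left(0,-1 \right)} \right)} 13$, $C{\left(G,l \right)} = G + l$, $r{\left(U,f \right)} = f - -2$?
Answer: $606$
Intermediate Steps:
$r{\left(U,f \right)} = 2 + f$ ($r{\left(U,f \right)} = f + 2 = 2 + f$)
$F = 101$ ($F = 10 + \left(6 + \left(2 - 1\right)\right) 13 = 10 + \left(6 + 1\right) 13 = 10 + 7 \cdot 13 = 10 + 91 = 101$)
$6 F Y{\left(-4,-4 \right)} = 6 \cdot 101 \left(- \frac{4}{-4}\right) = 6 \cdot 101 \left(\left(-4\right) \left(- \frac{1}{4}\right)\right) = 6 \cdot 101 \cdot 1 = 6 \cdot 101 = 606$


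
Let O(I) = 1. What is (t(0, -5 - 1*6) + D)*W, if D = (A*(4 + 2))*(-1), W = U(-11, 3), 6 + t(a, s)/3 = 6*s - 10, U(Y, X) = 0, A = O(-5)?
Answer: 0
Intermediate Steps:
A = 1
t(a, s) = -48 + 18*s (t(a, s) = -18 + 3*(6*s - 10) = -18 + 3*(-10 + 6*s) = -18 + (-30 + 18*s) = -48 + 18*s)
W = 0
D = -6 (D = (1*(4 + 2))*(-1) = (1*6)*(-1) = 6*(-1) = -6)
(t(0, -5 - 1*6) + D)*W = ((-48 + 18*(-5 - 1*6)) - 6)*0 = ((-48 + 18*(-5 - 6)) - 6)*0 = ((-48 + 18*(-11)) - 6)*0 = ((-48 - 198) - 6)*0 = (-246 - 6)*0 = -252*0 = 0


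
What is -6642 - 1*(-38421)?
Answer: 31779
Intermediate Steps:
-6642 - 1*(-38421) = -6642 + 38421 = 31779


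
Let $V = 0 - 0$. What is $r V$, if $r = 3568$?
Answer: $0$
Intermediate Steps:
$V = 0$ ($V = 0 + 0 = 0$)
$r V = 3568 \cdot 0 = 0$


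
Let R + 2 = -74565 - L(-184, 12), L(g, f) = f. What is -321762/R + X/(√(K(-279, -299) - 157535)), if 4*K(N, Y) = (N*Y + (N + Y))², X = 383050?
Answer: 321762/74579 + 766100*√6862332509/6862332509 ≈ 13.562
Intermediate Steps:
R = -74579 (R = -2 + (-74565 - 1*12) = -2 + (-74565 - 12) = -2 - 74577 = -74579)
K(N, Y) = (N + Y + N*Y)²/4 (K(N, Y) = (N*Y + (N + Y))²/4 = (N + Y + N*Y)²/4)
-321762/R + X/(√(K(-279, -299) - 157535)) = -321762/(-74579) + 383050/(√((-279 - 299 - 279*(-299))²/4 - 157535)) = -321762*(-1/74579) + 383050/(√((-279 - 299 + 83421)²/4 - 157535)) = 321762/74579 + 383050/(√((¼)*82843² - 157535)) = 321762/74579 + 383050/(√((¼)*6862962649 - 157535)) = 321762/74579 + 383050/(√(6862962649/4 - 157535)) = 321762/74579 + 383050/(√(6862332509/4)) = 321762/74579 + 383050/((√6862332509/2)) = 321762/74579 + 383050*(2*√6862332509/6862332509) = 321762/74579 + 766100*√6862332509/6862332509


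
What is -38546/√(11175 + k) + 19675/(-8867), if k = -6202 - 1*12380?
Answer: -19675/8867 + 38546*I*√823/2469 ≈ -2.2189 + 447.88*I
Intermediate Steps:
k = -18582 (k = -6202 - 12380 = -18582)
-38546/√(11175 + k) + 19675/(-8867) = -38546/√(11175 - 18582) + 19675/(-8867) = -38546*(-I*√823/2469) + 19675*(-1/8867) = -38546*(-I*√823/2469) - 19675/8867 = -(-38546)*I*√823/2469 - 19675/8867 = 38546*I*√823/2469 - 19675/8867 = -19675/8867 + 38546*I*√823/2469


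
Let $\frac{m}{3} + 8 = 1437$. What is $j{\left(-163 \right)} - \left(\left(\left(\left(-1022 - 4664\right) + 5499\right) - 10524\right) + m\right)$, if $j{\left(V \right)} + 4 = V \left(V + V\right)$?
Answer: $59558$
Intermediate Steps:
$m = 4287$ ($m = -24 + 3 \cdot 1437 = -24 + 4311 = 4287$)
$j{\left(V \right)} = -4 + 2 V^{2}$ ($j{\left(V \right)} = -4 + V \left(V + V\right) = -4 + V 2 V = -4 + 2 V^{2}$)
$j{\left(-163 \right)} - \left(\left(\left(\left(-1022 - 4664\right) + 5499\right) - 10524\right) + m\right) = \left(-4 + 2 \left(-163\right)^{2}\right) - \left(\left(\left(\left(-1022 - 4664\right) + 5499\right) - 10524\right) + 4287\right) = \left(-4 + 2 \cdot 26569\right) - \left(\left(\left(-5686 + 5499\right) - 10524\right) + 4287\right) = \left(-4 + 53138\right) - \left(\left(-187 - 10524\right) + 4287\right) = 53134 - \left(-10711 + 4287\right) = 53134 - -6424 = 53134 + 6424 = 59558$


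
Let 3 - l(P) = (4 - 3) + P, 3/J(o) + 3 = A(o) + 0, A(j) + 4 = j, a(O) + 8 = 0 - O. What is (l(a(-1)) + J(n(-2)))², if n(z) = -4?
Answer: 9216/121 ≈ 76.165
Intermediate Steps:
a(O) = -8 - O (a(O) = -8 + (0 - O) = -8 - O)
A(j) = -4 + j
J(o) = 3/(-7 + o) (J(o) = 3/(-3 + ((-4 + o) + 0)) = 3/(-3 + (-4 + o)) = 3/(-7 + o))
l(P) = 2 - P (l(P) = 3 - ((4 - 3) + P) = 3 - (1 + P) = 3 + (-1 - P) = 2 - P)
(l(a(-1)) + J(n(-2)))² = ((2 - (-8 - 1*(-1))) + 3/(-7 - 4))² = ((2 - (-8 + 1)) + 3/(-11))² = ((2 - 1*(-7)) + 3*(-1/11))² = ((2 + 7) - 3/11)² = (9 - 3/11)² = (96/11)² = 9216/121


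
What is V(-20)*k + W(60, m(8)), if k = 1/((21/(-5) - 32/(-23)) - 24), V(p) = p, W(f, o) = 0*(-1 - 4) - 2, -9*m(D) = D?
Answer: -3866/3083 ≈ -1.2540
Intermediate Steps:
m(D) = -D/9
W(f, o) = -2 (W(f, o) = 0*(-5) - 2 = 0 - 2 = -2)
k = -115/3083 (k = 1/((21*(-⅕) - 32*(-1/23)) - 24) = 1/((-21/5 + 32/23) - 24) = 1/(-323/115 - 24) = 1/(-3083/115) = -115/3083 ≈ -0.037301)
V(-20)*k + W(60, m(8)) = -20*(-115/3083) - 2 = 2300/3083 - 2 = -3866/3083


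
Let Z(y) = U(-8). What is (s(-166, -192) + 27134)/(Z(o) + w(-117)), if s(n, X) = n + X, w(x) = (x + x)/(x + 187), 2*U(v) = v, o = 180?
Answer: -937160/257 ≈ -3646.5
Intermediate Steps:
U(v) = v/2
Z(y) = -4 (Z(y) = (½)*(-8) = -4)
w(x) = 2*x/(187 + x) (w(x) = (2*x)/(187 + x) = 2*x/(187 + x))
s(n, X) = X + n
(s(-166, -192) + 27134)/(Z(o) + w(-117)) = ((-192 - 166) + 27134)/(-4 + 2*(-117)/(187 - 117)) = (-358 + 27134)/(-4 + 2*(-117)/70) = 26776/(-4 + 2*(-117)*(1/70)) = 26776/(-4 - 117/35) = 26776/(-257/35) = 26776*(-35/257) = -937160/257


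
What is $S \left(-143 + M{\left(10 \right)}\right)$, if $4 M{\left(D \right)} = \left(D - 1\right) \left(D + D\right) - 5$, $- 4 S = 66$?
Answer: $\frac{13101}{8} \approx 1637.6$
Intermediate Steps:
$S = - \frac{33}{2}$ ($S = \left(- \frac{1}{4}\right) 66 = - \frac{33}{2} \approx -16.5$)
$M{\left(D \right)} = - \frac{5}{4} + \frac{D \left(-1 + D\right)}{2}$ ($M{\left(D \right)} = \frac{\left(D - 1\right) \left(D + D\right) - 5}{4} = \frac{\left(-1 + D\right) 2 D - 5}{4} = \frac{2 D \left(-1 + D\right) - 5}{4} = \frac{-5 + 2 D \left(-1 + D\right)}{4} = - \frac{5}{4} + \frac{D \left(-1 + D\right)}{2}$)
$S \left(-143 + M{\left(10 \right)}\right) = - \frac{33 \left(-143 - \left(\frac{25}{4} - 50\right)\right)}{2} = - \frac{33 \left(-143 - - \frac{175}{4}\right)}{2} = - \frac{33 \left(-143 + \frac{175}{4}\right)}{2} = \left(- \frac{33}{2}\right) \left(- \frac{397}{4}\right) = \frac{13101}{8}$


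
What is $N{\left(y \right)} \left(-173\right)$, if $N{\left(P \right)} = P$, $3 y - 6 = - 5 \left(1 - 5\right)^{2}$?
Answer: $\frac{12802}{3} \approx 4267.3$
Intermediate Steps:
$y = - \frac{74}{3}$ ($y = 2 + \frac{\left(-5\right) \left(1 - 5\right)^{2}}{3} = 2 + \frac{\left(-5\right) \left(-4\right)^{2}}{3} = 2 + \frac{\left(-5\right) 16}{3} = 2 + \frac{1}{3} \left(-80\right) = 2 - \frac{80}{3} = - \frac{74}{3} \approx -24.667$)
$N{\left(y \right)} \left(-173\right) = \left(- \frac{74}{3}\right) \left(-173\right) = \frac{12802}{3}$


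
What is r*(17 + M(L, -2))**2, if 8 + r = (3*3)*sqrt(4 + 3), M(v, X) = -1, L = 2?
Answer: -2048 + 2304*sqrt(7) ≈ 4047.8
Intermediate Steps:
r = -8 + 9*sqrt(7) (r = -8 + (3*3)*sqrt(4 + 3) = -8 + 9*sqrt(7) ≈ 15.812)
r*(17 + M(L, -2))**2 = (-8 + 9*sqrt(7))*(17 - 1)**2 = (-8 + 9*sqrt(7))*16**2 = (-8 + 9*sqrt(7))*256 = -2048 + 2304*sqrt(7)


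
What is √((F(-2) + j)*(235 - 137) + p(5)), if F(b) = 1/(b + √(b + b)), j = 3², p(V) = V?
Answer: √(3450 - 98*I)/2 ≈ 29.371 - 0.41707*I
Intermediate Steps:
j = 9
F(b) = 1/(b + √2*√b) (F(b) = 1/(b + √(2*b)) = 1/(b + √2*√b))
√((F(-2) + j)*(235 - 137) + p(5)) = √((1/(-2 + √2*√(-2)) + 9)*(235 - 137) + 5) = √((1/(-2 + √2*(I*√2)) + 9)*98 + 5) = √((1/(-2 + 2*I) + 9)*98 + 5) = √(((-2 - 2*I)/8 + 9)*98 + 5) = √((9 + (-2 - 2*I)/8)*98 + 5) = √((882 + 49*(-2 - 2*I)/4) + 5) = √(887 + 49*(-2 - 2*I)/4)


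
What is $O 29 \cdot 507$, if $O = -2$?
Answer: $-29406$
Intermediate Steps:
$O 29 \cdot 507 = - 2 \cdot 29 \cdot 507 = \left(-2\right) 14703 = -29406$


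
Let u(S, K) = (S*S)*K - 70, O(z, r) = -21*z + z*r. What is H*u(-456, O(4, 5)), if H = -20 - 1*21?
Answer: 545626934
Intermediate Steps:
O(z, r) = -21*z + r*z
u(S, K) = -70 + K*S² (u(S, K) = S²*K - 70 = K*S² - 70 = -70 + K*S²)
H = -41 (H = -20 - 21 = -41)
H*u(-456, O(4, 5)) = -41*(-70 + (4*(-21 + 5))*(-456)²) = -41*(-70 + (4*(-16))*207936) = -41*(-70 - 64*207936) = -41*(-70 - 13307904) = -41*(-13307974) = 545626934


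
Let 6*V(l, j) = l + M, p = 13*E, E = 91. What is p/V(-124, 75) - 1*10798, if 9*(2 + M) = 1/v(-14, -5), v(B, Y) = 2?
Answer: -24606830/2267 ≈ -10854.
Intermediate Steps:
M = -35/18 (M = -2 + (1/9)/2 = -2 + (1/9)*(1/2) = -2 + 1/18 = -35/18 ≈ -1.9444)
p = 1183 (p = 13*91 = 1183)
V(l, j) = -35/108 + l/6 (V(l, j) = (l - 35/18)/6 = (-35/18 + l)/6 = -35/108 + l/6)
p/V(-124, 75) - 1*10798 = 1183/(-35/108 + (1/6)*(-124)) - 1*10798 = 1183/(-35/108 - 62/3) - 10798 = 1183/(-2267/108) - 10798 = 1183*(-108/2267) - 10798 = -127764/2267 - 10798 = -24606830/2267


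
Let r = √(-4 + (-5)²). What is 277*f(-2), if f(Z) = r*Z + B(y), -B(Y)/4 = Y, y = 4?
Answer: -4432 - 554*√21 ≈ -6970.8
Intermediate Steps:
B(Y) = -4*Y
r = √21 (r = √(-4 + 25) = √21 ≈ 4.5826)
f(Z) = -16 + Z*√21 (f(Z) = √21*Z - 4*4 = Z*√21 - 16 = -16 + Z*√21)
277*f(-2) = 277*(-16 - 2*√21) = -4432 - 554*√21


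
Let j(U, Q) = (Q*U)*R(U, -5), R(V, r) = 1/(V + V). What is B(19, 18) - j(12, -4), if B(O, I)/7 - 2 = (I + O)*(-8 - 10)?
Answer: -4646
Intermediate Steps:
B(O, I) = 14 - 126*I - 126*O (B(O, I) = 14 + 7*((I + O)*(-8 - 10)) = 14 + 7*((I + O)*(-18)) = 14 + 7*(-18*I - 18*O) = 14 + (-126*I - 126*O) = 14 - 126*I - 126*O)
R(V, r) = 1/(2*V)
j(U, Q) = Q/2 (j(U, Q) = (Q*U)*(1/(2*U)) = Q/2)
B(19, 18) - j(12, -4) = (14 - 126*18 - 126*19) - (-4)/2 = (14 - 2268 - 2394) - 1*(-2) = -4648 + 2 = -4646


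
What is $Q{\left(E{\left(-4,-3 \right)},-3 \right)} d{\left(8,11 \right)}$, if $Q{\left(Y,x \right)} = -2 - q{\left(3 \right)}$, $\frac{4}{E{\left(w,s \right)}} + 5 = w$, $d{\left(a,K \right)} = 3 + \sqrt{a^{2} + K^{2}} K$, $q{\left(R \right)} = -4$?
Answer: $6 + 22 \sqrt{185} \approx 305.23$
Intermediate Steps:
$d{\left(a,K \right)} = 3 + K \sqrt{K^{2} + a^{2}}$ ($d{\left(a,K \right)} = 3 + \sqrt{K^{2} + a^{2}} K = 3 + K \sqrt{K^{2} + a^{2}}$)
$E{\left(w,s \right)} = \frac{4}{-5 + w}$
$Q{\left(Y,x \right)} = 2$ ($Q{\left(Y,x \right)} = -2 - -4 = -2 + 4 = 2$)
$Q{\left(E{\left(-4,-3 \right)},-3 \right)} d{\left(8,11 \right)} = 2 \left(3 + 11 \sqrt{11^{2} + 8^{2}}\right) = 2 \left(3 + 11 \sqrt{121 + 64}\right) = 2 \left(3 + 11 \sqrt{185}\right) = 6 + 22 \sqrt{185}$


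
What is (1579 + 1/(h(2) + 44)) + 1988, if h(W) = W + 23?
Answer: 246124/69 ≈ 3567.0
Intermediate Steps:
h(W) = 23 + W
(1579 + 1/(h(2) + 44)) + 1988 = (1579 + 1/((23 + 2) + 44)) + 1988 = (1579 + 1/(25 + 44)) + 1988 = (1579 + 1/69) + 1988 = 108952/69 + 1988 = 246124/69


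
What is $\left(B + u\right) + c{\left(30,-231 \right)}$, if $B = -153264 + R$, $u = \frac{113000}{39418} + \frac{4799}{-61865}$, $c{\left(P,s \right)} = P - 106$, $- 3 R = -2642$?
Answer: $- \frac{557669551251703}{3657891855} \approx -1.5246 \cdot 10^{5}$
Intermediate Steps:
$R = \frac{2642}{3}$ ($R = \left(- \frac{1}{3}\right) \left(-2642\right) = \frac{2642}{3} \approx 880.67$)
$c{\left(P,s \right)} = -106 + P$
$u = \frac{3400789009}{1219297285}$ ($u = 113000 \cdot \frac{1}{39418} + 4799 \left(- \frac{1}{61865}\right) = \frac{56500}{19709} - \frac{4799}{61865} = \frac{3400789009}{1219297285} \approx 2.7891$)
$B = - \frac{457150}{3}$ ($B = -153264 + \frac{2642}{3} = - \frac{457150}{3} \approx -1.5238 \cdot 10^{5}$)
$\left(B + u\right) + c{\left(30,-231 \right)} = \left(- \frac{457150}{3} + \frac{3400789009}{1219297285}\right) + \left(-106 + 30\right) = - \frac{557391551470723}{3657891855} - 76 = - \frac{557669551251703}{3657891855}$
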